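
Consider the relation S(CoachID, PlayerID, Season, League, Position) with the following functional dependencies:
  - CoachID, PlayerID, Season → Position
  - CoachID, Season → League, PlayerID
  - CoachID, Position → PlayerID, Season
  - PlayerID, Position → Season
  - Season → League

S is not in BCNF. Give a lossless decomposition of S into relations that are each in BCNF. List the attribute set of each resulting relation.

{CoachID, PlayerID, Position}; {League, Season}; {PlayerID, Position, Season}

Candidate keys of the original relation: {CoachID, Position}, {CoachID, Season}.
{CoachID, League, PlayerID, Position, Season}: {PlayerID, Position} determines {League, PlayerID, Position, Season} here but is not a superkey — split on PlayerID, Position → League, Season, giving {League, PlayerID, Position, Season} and {CoachID, PlayerID, Position}.
{League, PlayerID, Position, Season}: {Season} determines {League, Season} here but is not a superkey — split on Season → League, giving {League, Season} and {PlayerID, Position, Season}.
{League, Season} is in BCNF.
{PlayerID, Position, Season} is in BCNF.
{CoachID, PlayerID, Position} is in BCNF.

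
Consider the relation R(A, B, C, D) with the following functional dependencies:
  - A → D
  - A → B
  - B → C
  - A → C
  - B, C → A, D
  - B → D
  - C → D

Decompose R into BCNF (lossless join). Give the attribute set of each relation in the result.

Candidate keys of the original relation: {A}, {B}.
In {A, B, C, D}, {C} is not a superkey ({C}⁺ restricted to this set is {C, D}), so split on C → D into {C, D} and {A, B, C}.
{C, D} has no BCNF violation.
{A, B, C} has no BCNF violation.

{A, B, C}; {C, D}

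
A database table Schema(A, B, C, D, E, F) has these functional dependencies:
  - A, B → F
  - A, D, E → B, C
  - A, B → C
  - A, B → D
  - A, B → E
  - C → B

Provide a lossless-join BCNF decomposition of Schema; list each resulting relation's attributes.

Candidate keys of the original relation: {A, B}, {A, C}, {A, D, E}.
In {A, B, C, D, E, F}, {C} is not a superkey ({C}⁺ restricted to this set is {B, C}), so split on C → B into {B, C} and {A, C, D, E, F}.
{B, C} is in BCNF.
{A, C, D, E, F} is in BCNF.

{A, C, D, E, F}; {B, C}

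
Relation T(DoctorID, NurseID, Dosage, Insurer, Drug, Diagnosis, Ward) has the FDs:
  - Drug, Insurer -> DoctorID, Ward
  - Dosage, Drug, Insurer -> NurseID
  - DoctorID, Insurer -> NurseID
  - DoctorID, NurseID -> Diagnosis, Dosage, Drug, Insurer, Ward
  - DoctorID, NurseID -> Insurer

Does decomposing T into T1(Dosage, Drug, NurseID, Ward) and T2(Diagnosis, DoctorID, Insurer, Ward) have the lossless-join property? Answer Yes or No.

No

Common attributes: {Ward}; their closure is {Ward}.
The closure covers neither T1 nor T2 entirely; the join is not lossless.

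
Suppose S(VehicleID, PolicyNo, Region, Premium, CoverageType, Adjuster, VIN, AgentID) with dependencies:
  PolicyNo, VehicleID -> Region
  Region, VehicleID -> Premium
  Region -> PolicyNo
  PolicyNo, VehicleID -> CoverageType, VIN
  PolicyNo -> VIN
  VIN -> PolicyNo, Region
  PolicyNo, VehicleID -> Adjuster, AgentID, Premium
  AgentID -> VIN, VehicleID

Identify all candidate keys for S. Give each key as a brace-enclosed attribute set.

{AgentID} is a candidate key since {AgentID}⁺ = {Adjuster, AgentID, CoverageType, PolicyNo, Premium, Region, VIN, VehicleID} covers every attribute.
{PolicyNo, VehicleID} is a candidate key since {PolicyNo, VehicleID}⁺ = {Adjuster, AgentID, CoverageType, PolicyNo, Premium, Region, VIN, VehicleID} covers every attribute.
{Region, VehicleID} is a candidate key since {Region, VehicleID}⁺ = {Adjuster, AgentID, CoverageType, PolicyNo, Premium, Region, VIN, VehicleID} covers every attribute.
{VIN, VehicleID} is a candidate key since {VIN, VehicleID}⁺ = {Adjuster, AgentID, CoverageType, PolicyNo, Premium, Region, VIN, VehicleID} covers every attribute.
These are minimal and exhaustive — every other superkey contains one of them.

{AgentID}, {PolicyNo, VehicleID}, {Region, VehicleID}, {VIN, VehicleID}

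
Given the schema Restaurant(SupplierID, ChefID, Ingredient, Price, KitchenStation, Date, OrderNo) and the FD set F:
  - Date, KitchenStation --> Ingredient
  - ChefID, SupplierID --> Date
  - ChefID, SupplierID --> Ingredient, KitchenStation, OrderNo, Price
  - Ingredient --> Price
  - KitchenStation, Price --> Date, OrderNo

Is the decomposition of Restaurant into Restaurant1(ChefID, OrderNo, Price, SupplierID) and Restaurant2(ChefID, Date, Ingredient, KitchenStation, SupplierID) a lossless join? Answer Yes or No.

Yes

The shared attributes are {ChefID, SupplierID} and {ChefID, SupplierID}⁺ = {ChefID, Date, Ingredient, KitchenStation, OrderNo, Price, SupplierID}.
Restaurant1 is contained in that closure, so Restaurant1 ∩ Restaurant2 --> Restaurant1 holds and the join is lossless.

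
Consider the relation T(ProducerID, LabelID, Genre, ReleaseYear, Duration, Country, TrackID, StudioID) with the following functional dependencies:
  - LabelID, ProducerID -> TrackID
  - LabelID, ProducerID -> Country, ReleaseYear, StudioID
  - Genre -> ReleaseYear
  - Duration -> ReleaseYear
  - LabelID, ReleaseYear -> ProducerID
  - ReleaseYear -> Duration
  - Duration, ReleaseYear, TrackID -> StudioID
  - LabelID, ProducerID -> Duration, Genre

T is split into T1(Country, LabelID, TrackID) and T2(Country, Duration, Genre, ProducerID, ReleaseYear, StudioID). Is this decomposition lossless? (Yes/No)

T1 ∩ T2 = {Country}; its closure under F is {Country}.
The closure covers neither T1 nor T2 entirely; the join is not lossless.

No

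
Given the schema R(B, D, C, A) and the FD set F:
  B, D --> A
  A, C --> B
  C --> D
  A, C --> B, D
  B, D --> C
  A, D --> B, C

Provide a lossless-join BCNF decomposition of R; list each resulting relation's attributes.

Candidate keys of the original relation: {A, C}, {A, D}, {B, C}, {B, D}.
Within {A, B, C, D}: {C}⁺ ∩ {A, B, C, D} = {C, D}, not the whole set, so C --> D violates BCNF; decompose into {C, D} and {A, B, C}.
{C, D} has no BCNF violation.
{A, B, C} has no BCNF violation.

{A, B, C}; {C, D}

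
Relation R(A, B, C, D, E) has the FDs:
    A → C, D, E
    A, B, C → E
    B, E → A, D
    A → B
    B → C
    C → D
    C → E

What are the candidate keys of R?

{A}, {B}

{A} is a candidate key since {A}⁺ = {A, B, C, D, E} covers every attribute.
{B} is a candidate key since {B}⁺ = {A, B, C, D, E} covers every attribute.
These are minimal and exhaustive — every other superkey contains one of them.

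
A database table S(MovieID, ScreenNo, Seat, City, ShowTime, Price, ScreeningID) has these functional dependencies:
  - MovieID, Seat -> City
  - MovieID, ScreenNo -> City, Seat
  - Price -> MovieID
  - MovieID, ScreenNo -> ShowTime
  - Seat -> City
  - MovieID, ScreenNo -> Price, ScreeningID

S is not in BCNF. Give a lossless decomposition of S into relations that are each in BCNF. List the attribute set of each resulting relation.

Candidate keys of the original relation: {MovieID, ScreenNo}, {Price, ScreenNo}.
{City, MovieID, Price, ScreenNo, ScreeningID, Seat, ShowTime}: {MovieID, Seat} determines {City, MovieID, Seat} here but is not a superkey — split on MovieID, Seat -> City, giving {City, MovieID, Seat} and {MovieID, Price, ScreenNo, ScreeningID, Seat, ShowTime}.
{City, MovieID, Seat}: {Seat} determines {City, Seat} here but is not a superkey — split on Seat -> City, giving {City, Seat} and {MovieID, Seat}.
{City, Seat} is in BCNF.
{MovieID, Seat} is in BCNF.
{MovieID, Price, ScreenNo, ScreeningID, Seat, ShowTime}: {Price} determines {MovieID, Price} here but is not a superkey — split on Price -> MovieID, giving {MovieID, Price} and {Price, ScreenNo, ScreeningID, Seat, ShowTime}.
{MovieID, Price} is in BCNF.
{Price, ScreenNo, ScreeningID, Seat, ShowTime} is in BCNF.

{City, Seat}; {MovieID, Price}; {MovieID, Seat}; {Price, ScreenNo, ScreeningID, Seat, ShowTime}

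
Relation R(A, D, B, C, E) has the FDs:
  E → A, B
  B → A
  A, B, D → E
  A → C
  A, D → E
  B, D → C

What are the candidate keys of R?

{A, D}, {B, D}, {D, E}

{D} never appears on the right of any FD, so every key must include it.
{A, D}⁺ = {A, B, C, D, E} — all of the relation — so {A, D} is a candidate key.
{B, D}⁺ = {A, B, C, D, E} — all of the relation — so {B, D} is a candidate key.
{D, E}⁺ = {A, B, C, D, E} — all of the relation — so {D, E} is a candidate key.
Any other superkey properly contains one of these, so there are no further candidate keys.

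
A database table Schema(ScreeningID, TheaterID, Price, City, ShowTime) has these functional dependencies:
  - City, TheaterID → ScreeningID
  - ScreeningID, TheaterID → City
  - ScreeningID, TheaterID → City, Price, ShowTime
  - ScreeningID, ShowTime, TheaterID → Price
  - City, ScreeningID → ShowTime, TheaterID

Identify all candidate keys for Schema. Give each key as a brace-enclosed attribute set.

{City, ScreeningID}⁺ = {City, Price, ScreeningID, ShowTime, TheaterID} — all of the relation — so {City, ScreeningID} is a candidate key.
{City, TheaterID}⁺ = {City, Price, ScreeningID, ShowTime, TheaterID} — all of the relation — so {City, TheaterID} is a candidate key.
{ScreeningID, TheaterID}⁺ = {City, Price, ScreeningID, ShowTime, TheaterID} — all of the relation — so {ScreeningID, TheaterID} is a candidate key.
Any other superkey properly contains one of these, so there are no further candidate keys.

{City, ScreeningID}, {City, TheaterID}, {ScreeningID, TheaterID}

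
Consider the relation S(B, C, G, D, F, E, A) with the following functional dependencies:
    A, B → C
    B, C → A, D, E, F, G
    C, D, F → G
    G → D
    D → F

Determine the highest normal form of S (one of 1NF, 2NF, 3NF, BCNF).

2NF

Candidate keys: {A, B}, {B, C}. Prime attributes: {A, B, C}.
C, D, F → G breaks BCNF: {C, D, F}⁺ = {C, D, F, G}, so {C, D, F} is not a superkey.
Because {G} is non-prime and the left side of C, D, F → G is not a superkey, the relation is not in 3NF.
No non-prime attribute depends on a proper subset of any candidate key, so 2NF holds.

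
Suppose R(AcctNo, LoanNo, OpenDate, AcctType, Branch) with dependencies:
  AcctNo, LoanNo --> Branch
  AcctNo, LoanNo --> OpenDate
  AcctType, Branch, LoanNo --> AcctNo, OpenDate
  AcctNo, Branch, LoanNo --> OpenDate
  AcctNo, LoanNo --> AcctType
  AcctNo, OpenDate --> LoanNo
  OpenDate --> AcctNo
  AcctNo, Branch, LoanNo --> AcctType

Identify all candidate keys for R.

{OpenDate}⁺ = {AcctNo, AcctType, Branch, LoanNo, OpenDate} — all of the relation — so {OpenDate} is a candidate key.
{AcctNo, LoanNo}⁺ = {AcctNo, AcctType, Branch, LoanNo, OpenDate} — all of the relation — so {AcctNo, LoanNo} is a candidate key.
{AcctType, Branch, LoanNo}⁺ = {AcctNo, AcctType, Branch, LoanNo, OpenDate} — all of the relation — so {AcctType, Branch, LoanNo} is a candidate key.
No proper subset of any of these is a key, and no other minimal superkey exists.

{AcctNo, LoanNo}, {AcctType, Branch, LoanNo}, {OpenDate}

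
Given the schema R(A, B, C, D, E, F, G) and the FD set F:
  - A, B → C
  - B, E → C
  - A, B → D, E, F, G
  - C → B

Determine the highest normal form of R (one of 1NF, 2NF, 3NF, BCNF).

3NF

Candidate keys: {A, B}, {A, C}. Prime attributes: {A, B, C}.
For B, E → C we have {B, E}⁺ = {B, C, E}; {B, E} is not a superkey, so BCNF fails.
Its right-hand attributes {C} are all prime, as are those of every other non-superkey FD — the relation is in 3NF.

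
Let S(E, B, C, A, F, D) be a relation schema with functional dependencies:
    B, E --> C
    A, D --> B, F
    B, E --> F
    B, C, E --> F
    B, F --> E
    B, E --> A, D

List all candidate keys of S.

{A, D}⁺ = {A, B, C, D, E, F} — all of the relation — so {A, D} is a candidate key.
{B, E}⁺ = {A, B, C, D, E, F} — all of the relation — so {B, E} is a candidate key.
{B, F}⁺ = {A, B, C, D, E, F} — all of the relation — so {B, F} is a candidate key.
No proper subset of any of these is a key, and no other minimal superkey exists.

{A, D}, {B, E}, {B, F}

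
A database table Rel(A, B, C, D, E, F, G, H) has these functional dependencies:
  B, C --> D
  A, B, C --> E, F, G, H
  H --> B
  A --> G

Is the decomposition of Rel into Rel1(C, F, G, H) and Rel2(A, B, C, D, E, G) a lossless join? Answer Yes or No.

No

Common attributes: {C, G}; their closure is {C, G}.
Rel1 ⊄ {C, G} and Rel2 ⊄ {C, G}, so the split is lossy.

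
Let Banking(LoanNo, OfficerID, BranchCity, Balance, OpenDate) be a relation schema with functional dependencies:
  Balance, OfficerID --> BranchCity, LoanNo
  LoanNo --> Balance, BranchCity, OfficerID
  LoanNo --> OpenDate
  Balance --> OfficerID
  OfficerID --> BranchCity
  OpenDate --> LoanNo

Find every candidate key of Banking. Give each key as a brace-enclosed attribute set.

{Balance}, {LoanNo}, {OpenDate}

{Balance} is a candidate key since {Balance}⁺ = {Balance, BranchCity, LoanNo, OfficerID, OpenDate} covers every attribute.
{LoanNo} is a candidate key since {LoanNo}⁺ = {Balance, BranchCity, LoanNo, OfficerID, OpenDate} covers every attribute.
{OpenDate} is a candidate key since {OpenDate}⁺ = {Balance, BranchCity, LoanNo, OfficerID, OpenDate} covers every attribute.
Any other superkey properly contains one of these, so there are no further candidate keys.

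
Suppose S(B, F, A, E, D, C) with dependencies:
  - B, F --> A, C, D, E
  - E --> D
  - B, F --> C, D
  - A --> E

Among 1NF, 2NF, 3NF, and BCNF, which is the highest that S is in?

Candidate key: {B, F}. Prime attributes: {B, F}.
For E --> D we have {E}⁺ = {D, E}; {E} is not a superkey, so BCNF fails.
Because {D} is non-prime and the left side of E --> D is not a superkey, the relation is not in 3NF.
Checking every proper subset of each key, none determines a non-prime attribute — 2NF is satisfied.

2NF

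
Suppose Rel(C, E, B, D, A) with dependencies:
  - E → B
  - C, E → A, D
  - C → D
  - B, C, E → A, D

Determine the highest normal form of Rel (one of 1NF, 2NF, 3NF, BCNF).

1NF

Candidate key: {C, E}. Prime attributes: {C, E}.
E → B breaks BCNF: {E}⁺ = {B, E}, so {E} is not a superkey.
E → B determines the non-prime attribute {B} from a non-superkey — 3NF is violated.
Since {C} ⊂ {C, E} and {C}⁺ ⊇ {D} with {D} non-prime, there is a partial dependency; 2NF fails.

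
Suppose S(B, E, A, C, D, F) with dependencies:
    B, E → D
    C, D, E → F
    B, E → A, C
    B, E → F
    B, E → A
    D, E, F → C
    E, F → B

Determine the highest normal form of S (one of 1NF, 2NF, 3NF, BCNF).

BCNF

Candidate keys: {B, E}, {C, D, E}, {E, F}. Prime attributes: {B, C, D, E, F}.
Every FD has a superkey on the left, so the relation is in BCNF.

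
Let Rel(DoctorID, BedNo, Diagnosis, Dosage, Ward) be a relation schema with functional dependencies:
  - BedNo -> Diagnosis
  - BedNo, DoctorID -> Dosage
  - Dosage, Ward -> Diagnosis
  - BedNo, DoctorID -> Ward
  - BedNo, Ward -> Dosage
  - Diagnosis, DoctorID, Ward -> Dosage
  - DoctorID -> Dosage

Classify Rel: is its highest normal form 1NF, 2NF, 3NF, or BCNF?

Candidate key: {BedNo, DoctorID}. Prime attributes: {BedNo, DoctorID}.
BedNo -> Diagnosis breaks BCNF: {BedNo}⁺ = {BedNo, Diagnosis}, so {BedNo} is not a superkey.
BedNo -> Diagnosis has non-prime {Diagnosis} on the right and a non-superkey on the left, so 3NF fails.
Since {BedNo} ⊂ {BedNo, DoctorID} and {BedNo}⁺ ⊇ {Diagnosis} with {Diagnosis} non-prime, there is a partial dependency; 2NF fails.

1NF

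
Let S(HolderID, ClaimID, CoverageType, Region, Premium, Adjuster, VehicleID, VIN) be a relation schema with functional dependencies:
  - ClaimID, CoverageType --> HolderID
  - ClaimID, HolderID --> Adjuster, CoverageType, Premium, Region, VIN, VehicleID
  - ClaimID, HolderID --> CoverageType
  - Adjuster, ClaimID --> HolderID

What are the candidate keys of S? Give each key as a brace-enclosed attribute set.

{Adjuster, ClaimID}, {ClaimID, CoverageType}, {ClaimID, HolderID}

No FD produces {ClaimID}, so it must be in every candidate key.
{Adjuster, ClaimID}⁺ = {Adjuster, ClaimID, CoverageType, HolderID, Premium, Region, VIN, VehicleID}, which is every attribute, so {Adjuster, ClaimID} is a candidate key.
{ClaimID, CoverageType}⁺ = {Adjuster, ClaimID, CoverageType, HolderID, Premium, Region, VIN, VehicleID}, which is every attribute, so {ClaimID, CoverageType} is a candidate key.
{ClaimID, HolderID}⁺ = {Adjuster, ClaimID, CoverageType, HolderID, Premium, Region, VIN, VehicleID}, which is every attribute, so {ClaimID, HolderID} is a candidate key.
No proper subset of any of these is a key, and no other minimal superkey exists.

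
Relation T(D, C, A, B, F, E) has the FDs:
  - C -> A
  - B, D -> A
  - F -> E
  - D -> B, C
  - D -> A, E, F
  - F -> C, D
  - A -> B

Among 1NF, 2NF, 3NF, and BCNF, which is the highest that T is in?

Candidate keys: {D}, {F}. Prime attributes: {D, F}.
C -> A breaks BCNF: {C}⁺ = {A, B, C}, so {C} is not a superkey.
Because {A} is non-prime and the left side of C -> A is not a superkey, the relation is not in 3NF.
All keys have size 1, which rules out partial dependencies — 2NF is satisfied.

2NF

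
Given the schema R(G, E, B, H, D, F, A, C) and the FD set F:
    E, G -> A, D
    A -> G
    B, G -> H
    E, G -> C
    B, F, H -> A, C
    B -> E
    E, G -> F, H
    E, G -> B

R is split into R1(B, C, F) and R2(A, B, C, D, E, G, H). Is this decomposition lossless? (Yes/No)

R1 ∩ R2 = {B, C}; its closure under F is {B, C, E}.
Neither R1 nor R2 is contained in that closure, so the decomposition is lossy.

No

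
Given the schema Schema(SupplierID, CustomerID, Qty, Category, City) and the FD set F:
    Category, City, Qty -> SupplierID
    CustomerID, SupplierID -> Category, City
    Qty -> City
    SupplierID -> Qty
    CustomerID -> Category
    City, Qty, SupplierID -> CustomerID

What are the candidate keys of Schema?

{SupplierID} is a candidate key since {SupplierID}⁺ = {Category, City, CustomerID, Qty, SupplierID} covers every attribute.
{Category, Qty} is a candidate key since {Category, Qty}⁺ = {Category, City, CustomerID, Qty, SupplierID} covers every attribute.
{CustomerID, Qty} is a candidate key since {CustomerID, Qty}⁺ = {Category, City, CustomerID, Qty, SupplierID} covers every attribute.
No proper subset of any of these is a key, and no other minimal superkey exists.

{Category, Qty}, {CustomerID, Qty}, {SupplierID}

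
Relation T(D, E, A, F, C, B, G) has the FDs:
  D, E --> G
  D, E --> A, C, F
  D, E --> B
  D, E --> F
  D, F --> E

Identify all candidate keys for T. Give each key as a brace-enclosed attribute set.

No FD produces {D}, so it must be in every candidate key.
{D, E} is a candidate key since {D, E}⁺ = {A, B, C, D, E, F, G} covers every attribute.
{D, F} is a candidate key since {D, F}⁺ = {A, B, C, D, E, F, G} covers every attribute.
No proper subset of any of these is a key, and no other minimal superkey exists.

{D, E}, {D, F}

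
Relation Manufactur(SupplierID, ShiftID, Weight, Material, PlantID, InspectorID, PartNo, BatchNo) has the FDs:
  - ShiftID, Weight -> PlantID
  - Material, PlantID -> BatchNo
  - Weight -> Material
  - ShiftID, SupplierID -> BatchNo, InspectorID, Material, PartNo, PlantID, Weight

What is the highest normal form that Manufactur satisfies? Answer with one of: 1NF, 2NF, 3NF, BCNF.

2NF

Candidate key: {ShiftID, SupplierID}. Prime attributes: {ShiftID, SupplierID}.
ShiftID, Weight -> PlantID breaks BCNF: {ShiftID, Weight}⁺ = {BatchNo, Material, PlantID, ShiftID, Weight}, so {ShiftID, Weight} is not a superkey.
ShiftID, Weight -> PlantID determines the non-prime attribute {PlantID} from a non-superkey — 3NF is violated.
No non-prime attribute depends on a proper subset of any candidate key, so 2NF holds.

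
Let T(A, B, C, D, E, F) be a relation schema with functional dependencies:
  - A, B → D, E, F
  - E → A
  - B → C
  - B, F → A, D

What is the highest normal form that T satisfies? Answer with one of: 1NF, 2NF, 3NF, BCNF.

1NF

Candidate keys: {A, B}, {B, E}, {B, F}. Prime attributes: {A, B, E, F}.
E → A: {E}⁺ = {A, E}, which is not all of the attributes, so the left side is not a superkey — BCNF is violated.
B → C determines the non-prime attribute {C} from a non-superkey — 3NF is violated.
Since {B} ⊂ {A, B} and {B}⁺ ⊇ {C} with {C} non-prime, there is a partial dependency; 2NF fails.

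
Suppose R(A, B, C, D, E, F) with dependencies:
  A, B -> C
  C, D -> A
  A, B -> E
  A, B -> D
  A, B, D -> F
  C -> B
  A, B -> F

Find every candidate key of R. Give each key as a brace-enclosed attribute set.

{A, B} is a candidate key since {A, B}⁺ = {A, B, C, D, E, F} covers every attribute.
{A, C} is a candidate key since {A, C}⁺ = {A, B, C, D, E, F} covers every attribute.
{C, D} is a candidate key since {C, D}⁺ = {A, B, C, D, E, F} covers every attribute.
Any other superkey properly contains one of these, so there are no further candidate keys.

{A, B}, {A, C}, {C, D}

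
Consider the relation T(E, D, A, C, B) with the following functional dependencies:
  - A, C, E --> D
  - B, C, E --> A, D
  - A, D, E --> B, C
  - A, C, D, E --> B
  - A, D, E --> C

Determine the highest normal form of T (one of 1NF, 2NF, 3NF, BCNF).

BCNF

Candidate keys: {A, C, E}, {A, D, E}, {B, C, E}. Prime attributes: {A, B, C, D, E}.
Each dependency's left side is a superkey — BCNF holds.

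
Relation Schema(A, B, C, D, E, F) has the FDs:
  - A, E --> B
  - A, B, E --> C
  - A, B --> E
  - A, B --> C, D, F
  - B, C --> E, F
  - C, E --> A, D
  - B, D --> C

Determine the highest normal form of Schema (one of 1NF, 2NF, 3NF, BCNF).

Candidate keys: {A, B}, {A, E}, {B, C}, {B, D}, {C, E}. Prime attributes: {A, B, C, D, E}.
Every FD has a superkey on the left, so the relation is in BCNF.

BCNF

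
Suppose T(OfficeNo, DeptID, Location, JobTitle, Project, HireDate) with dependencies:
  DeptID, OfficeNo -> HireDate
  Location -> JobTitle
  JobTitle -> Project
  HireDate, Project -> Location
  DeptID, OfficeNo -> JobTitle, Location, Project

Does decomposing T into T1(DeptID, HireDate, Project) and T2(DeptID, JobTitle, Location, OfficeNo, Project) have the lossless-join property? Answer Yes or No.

No

T1 ∩ T2 = {DeptID, Project}; its closure under F is {DeptID, Project}.
Neither T1 nor T2 is contained in that closure, so the decomposition is lossy.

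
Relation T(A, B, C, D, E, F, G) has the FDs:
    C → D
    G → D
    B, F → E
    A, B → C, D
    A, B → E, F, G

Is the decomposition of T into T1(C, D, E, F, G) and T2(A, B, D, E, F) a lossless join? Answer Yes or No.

Common attributes: {D, E, F}; their closure is {D, E, F}.
Neither T1 nor T2 is contained in that closure, so the decomposition is lossy.

No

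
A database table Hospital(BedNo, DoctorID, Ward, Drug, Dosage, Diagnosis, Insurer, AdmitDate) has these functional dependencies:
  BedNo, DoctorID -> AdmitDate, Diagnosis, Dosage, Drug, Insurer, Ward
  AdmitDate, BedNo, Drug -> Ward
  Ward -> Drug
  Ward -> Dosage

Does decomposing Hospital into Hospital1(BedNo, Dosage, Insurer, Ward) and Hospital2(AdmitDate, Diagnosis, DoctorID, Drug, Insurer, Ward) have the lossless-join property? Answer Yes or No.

No

Common attributes: {Insurer, Ward}; their closure is {Dosage, Drug, Insurer, Ward}.
Neither Hospital1 nor Hospital2 is contained in that closure, so the decomposition is lossy.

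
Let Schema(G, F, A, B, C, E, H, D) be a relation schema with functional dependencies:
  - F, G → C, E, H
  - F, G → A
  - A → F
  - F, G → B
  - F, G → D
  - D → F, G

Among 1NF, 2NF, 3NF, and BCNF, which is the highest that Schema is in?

3NF

Candidate keys: {A, G}, {D}, {F, G}. Prime attributes: {A, D, F, G}.
A → F breaks BCNF: {A}⁺ = {A, F}, so {A} is not a superkey.
Its right-hand attributes {F} are all prime, as are those of every other non-superkey FD — the relation is in 3NF.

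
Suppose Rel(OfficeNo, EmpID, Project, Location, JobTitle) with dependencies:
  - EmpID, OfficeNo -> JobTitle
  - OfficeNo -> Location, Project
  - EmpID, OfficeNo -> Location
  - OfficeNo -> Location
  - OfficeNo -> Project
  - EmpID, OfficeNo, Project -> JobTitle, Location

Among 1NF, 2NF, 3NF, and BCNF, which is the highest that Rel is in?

1NF

Candidate key: {EmpID, OfficeNo}. Prime attributes: {EmpID, OfficeNo}.
OfficeNo -> Location, Project breaks BCNF: {OfficeNo}⁺ = {Location, OfficeNo, Project}, so {OfficeNo} is not a superkey.
Because {Location, Project} are non-prime and the left side of OfficeNo -> Location, Project is not a superkey, the relation is not in 3NF.
{OfficeNo} is a proper subset of the key {EmpID, OfficeNo}, and {OfficeNo}⁺ contains the non-prime attributes {Location, Project} — a partial dependency, so 2NF is violated.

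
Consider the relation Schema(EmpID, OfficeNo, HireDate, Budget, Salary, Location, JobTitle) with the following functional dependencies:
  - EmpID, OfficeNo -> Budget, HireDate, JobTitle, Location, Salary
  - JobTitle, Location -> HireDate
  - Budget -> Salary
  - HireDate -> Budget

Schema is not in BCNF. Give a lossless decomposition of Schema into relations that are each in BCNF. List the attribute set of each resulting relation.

{Budget, HireDate}; {Budget, Salary}; {EmpID, JobTitle, Location, OfficeNo}; {HireDate, JobTitle, Location}

Candidate key of the original relation: {EmpID, OfficeNo}.
Within {Budget, EmpID, HireDate, JobTitle, Location, OfficeNo, Salary}: {JobTitle, Location}⁺ ∩ {Budget, EmpID, HireDate, JobTitle, Location, OfficeNo, Salary} = {Budget, HireDate, JobTitle, Location, Salary}, not the whole set, so JobTitle, Location -> Budget, HireDate, Salary violates BCNF; decompose into {Budget, HireDate, JobTitle, Location, Salary} and {EmpID, JobTitle, Location, OfficeNo}.
Within {Budget, HireDate, JobTitle, Location, Salary}: {Budget}⁺ ∩ {Budget, HireDate, JobTitle, Location, Salary} = {Budget, Salary}, not the whole set, so Budget -> Salary violates BCNF; decompose into {Budget, Salary} and {Budget, HireDate, JobTitle, Location}.
{Budget, Salary}: every determinant is a superkey — BCNF.
Within {Budget, HireDate, JobTitle, Location}: {HireDate}⁺ ∩ {Budget, HireDate, JobTitle, Location} = {Budget, HireDate}, not the whole set, so HireDate -> Budget violates BCNF; decompose into {Budget, HireDate} and {HireDate, JobTitle, Location}.
{Budget, HireDate}: every determinant is a superkey — BCNF.
{HireDate, JobTitle, Location}: every determinant is a superkey — BCNF.
{EmpID, JobTitle, Location, OfficeNo}: every determinant is a superkey — BCNF.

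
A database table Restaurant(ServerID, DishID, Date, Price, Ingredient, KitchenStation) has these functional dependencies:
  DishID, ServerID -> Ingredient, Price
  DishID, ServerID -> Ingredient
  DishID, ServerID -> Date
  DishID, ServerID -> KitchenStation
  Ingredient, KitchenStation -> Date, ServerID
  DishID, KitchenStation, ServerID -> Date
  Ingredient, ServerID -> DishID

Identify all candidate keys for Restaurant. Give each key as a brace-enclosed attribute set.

{DishID, ServerID}, {Ingredient, KitchenStation}, {Ingredient, ServerID}

{DishID, ServerID}⁺ = {Date, DishID, Ingredient, KitchenStation, Price, ServerID} — all of the relation — so {DishID, ServerID} is a candidate key.
{Ingredient, KitchenStation}⁺ = {Date, DishID, Ingredient, KitchenStation, Price, ServerID} — all of the relation — so {Ingredient, KitchenStation} is a candidate key.
{Ingredient, ServerID}⁺ = {Date, DishID, Ingredient, KitchenStation, Price, ServerID} — all of the relation — so {Ingredient, ServerID} is a candidate key.
No proper subset of any of these is a key, and no other minimal superkey exists.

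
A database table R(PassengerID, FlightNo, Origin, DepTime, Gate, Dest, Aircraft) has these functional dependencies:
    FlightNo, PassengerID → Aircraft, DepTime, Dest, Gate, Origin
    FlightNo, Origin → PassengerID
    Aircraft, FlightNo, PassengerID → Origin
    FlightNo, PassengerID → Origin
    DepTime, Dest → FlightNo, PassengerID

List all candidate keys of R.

{DepTime, Dest} is a candidate key since {DepTime, Dest}⁺ = {Aircraft, DepTime, Dest, FlightNo, Gate, Origin, PassengerID} covers every attribute.
{FlightNo, Origin} is a candidate key since {FlightNo, Origin}⁺ = {Aircraft, DepTime, Dest, FlightNo, Gate, Origin, PassengerID} covers every attribute.
{FlightNo, PassengerID} is a candidate key since {FlightNo, PassengerID}⁺ = {Aircraft, DepTime, Dest, FlightNo, Gate, Origin, PassengerID} covers every attribute.
These are minimal and exhaustive — every other superkey contains one of them.

{DepTime, Dest}, {FlightNo, Origin}, {FlightNo, PassengerID}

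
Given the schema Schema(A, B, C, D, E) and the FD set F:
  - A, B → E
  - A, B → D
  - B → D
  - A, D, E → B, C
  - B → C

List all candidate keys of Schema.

{A} never appears on the right of any FD, so every key must include it.
Closure of {A, B} is {A, B, C, D, E}, the whole schema; {A, B} is a candidate key.
Closure of {A, D, E} is {A, B, C, D, E}, the whole schema; {A, D, E} is a candidate key.
These are minimal and exhaustive — every other superkey contains one of them.

{A, B}, {A, D, E}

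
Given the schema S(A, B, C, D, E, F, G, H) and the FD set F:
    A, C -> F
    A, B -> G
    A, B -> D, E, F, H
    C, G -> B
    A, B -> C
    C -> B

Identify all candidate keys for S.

{A, B}, {A, C}

{A} never appears on the right of any FD, so every key must include it.
Closure of {A, B} is {A, B, C, D, E, F, G, H}, the whole schema; {A, B} is a candidate key.
Closure of {A, C} is {A, B, C, D, E, F, G, H}, the whole schema; {A, C} is a candidate key.
No proper subset of any of these is a key, and no other minimal superkey exists.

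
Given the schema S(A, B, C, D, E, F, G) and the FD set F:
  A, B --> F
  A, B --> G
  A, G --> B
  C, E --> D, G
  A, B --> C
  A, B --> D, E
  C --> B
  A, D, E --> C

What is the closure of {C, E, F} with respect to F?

{B, C, D, E, F, G}

Start with {C, E, F}.
C, E --> D, G applies; add {D, G} → now {C, D, E, F, G}.
C --> B applies; add {B} → now {B, C, D, E, F, G}.
No further FD applies.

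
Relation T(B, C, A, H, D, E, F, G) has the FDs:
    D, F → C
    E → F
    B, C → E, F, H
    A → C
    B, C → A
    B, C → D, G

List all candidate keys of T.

{B} never appears on the right of any FD, so every key must include it.
{A, B}⁺ = {A, B, C, D, E, F, G, H} — all of the relation — so {A, B} is a candidate key.
{B, C}⁺ = {A, B, C, D, E, F, G, H} — all of the relation — so {B, C} is a candidate key.
{B, D, E}⁺ = {A, B, C, D, E, F, G, H} — all of the relation — so {B, D, E} is a candidate key.
{B, D, F}⁺ = {A, B, C, D, E, F, G, H} — all of the relation — so {B, D, F} is a candidate key.
No proper subset of any of these is a key, and no other minimal superkey exists.

{A, B}, {B, C}, {B, D, E}, {B, D, F}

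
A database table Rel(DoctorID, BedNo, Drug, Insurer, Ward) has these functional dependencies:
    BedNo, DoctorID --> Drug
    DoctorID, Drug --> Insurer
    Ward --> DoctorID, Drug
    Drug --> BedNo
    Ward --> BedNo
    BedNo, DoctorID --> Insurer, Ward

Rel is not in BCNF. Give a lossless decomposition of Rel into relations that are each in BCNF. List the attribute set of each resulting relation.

Candidate keys of the original relation: {BedNo, DoctorID}, {DoctorID, Drug}, {Ward}.
{BedNo, DoctorID, Drug, Insurer, Ward}: {Drug} determines {BedNo, Drug} here but is not a superkey — split on Drug --> BedNo, giving {BedNo, Drug} and {DoctorID, Drug, Insurer, Ward}.
{BedNo, Drug} is in BCNF.
{DoctorID, Drug, Insurer, Ward} is in BCNF.

{BedNo, Drug}; {DoctorID, Drug, Insurer, Ward}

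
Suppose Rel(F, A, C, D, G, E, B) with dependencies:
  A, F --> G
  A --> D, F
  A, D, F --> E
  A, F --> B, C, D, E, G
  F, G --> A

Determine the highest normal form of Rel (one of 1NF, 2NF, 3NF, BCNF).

Candidate keys: {A}, {F, G}. Prime attributes: {A, F, G}.
Every FD has a superkey on the left, so the relation is in BCNF.

BCNF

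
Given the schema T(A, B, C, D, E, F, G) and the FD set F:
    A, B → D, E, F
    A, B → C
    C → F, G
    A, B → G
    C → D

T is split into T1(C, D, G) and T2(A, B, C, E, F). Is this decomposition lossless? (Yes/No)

Yes

Common attributes: {C}; their closure is {C, D, F, G}.
T1 is contained in that closure, so T1 ∩ T2 → T1 holds and the join is lossless.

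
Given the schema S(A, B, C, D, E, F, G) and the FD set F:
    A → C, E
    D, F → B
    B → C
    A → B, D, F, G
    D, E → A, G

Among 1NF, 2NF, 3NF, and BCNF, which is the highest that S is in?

2NF

Candidate keys: {A}, {D, E}. Prime attributes: {A, D, E}.
For D, F → B we have {D, F}⁺ = {B, C, D, F}; {D, F} is not a superkey, so BCNF fails.
D, F → B has non-prime {B} on the right and a non-superkey on the left, so 3NF fails.
Checking every proper subset of each key, none determines a non-prime attribute — 2NF is satisfied.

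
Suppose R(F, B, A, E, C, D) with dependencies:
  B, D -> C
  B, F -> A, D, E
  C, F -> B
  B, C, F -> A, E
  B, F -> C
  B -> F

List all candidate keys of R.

{B}⁺ = {A, B, C, D, E, F} — all of the relation — so {B} is a candidate key.
{C, F}⁺ = {A, B, C, D, E, F} — all of the relation — so {C, F} is a candidate key.
These are minimal and exhaustive — every other superkey contains one of them.

{B}, {C, F}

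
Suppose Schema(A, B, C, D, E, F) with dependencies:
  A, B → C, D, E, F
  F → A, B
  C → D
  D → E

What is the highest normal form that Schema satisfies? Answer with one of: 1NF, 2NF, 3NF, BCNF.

2NF

Candidate keys: {A, B}, {F}. Prime attributes: {A, B, F}.
For C → D we have {C}⁺ = {C, D, E}; {C} is not a superkey, so BCNF fails.
C → D has non-prime {D} on the right and a non-superkey on the left, so 3NF fails.
No proper subset of a key has a non-prime attribute in its closure, so there is no partial dependency; 2NF holds.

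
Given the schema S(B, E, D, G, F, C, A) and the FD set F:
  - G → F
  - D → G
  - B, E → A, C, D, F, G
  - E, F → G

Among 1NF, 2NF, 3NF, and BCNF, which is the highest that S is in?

Candidate key: {B, E}. Prime attributes: {B, E}.
For G → F we have {G}⁺ = {F, G}; {G} is not a superkey, so BCNF fails.
G → F determines the non-prime attribute {F} from a non-superkey — 3NF is violated.
Checking every proper subset of each key, none determines a non-prime attribute — 2NF is satisfied.

2NF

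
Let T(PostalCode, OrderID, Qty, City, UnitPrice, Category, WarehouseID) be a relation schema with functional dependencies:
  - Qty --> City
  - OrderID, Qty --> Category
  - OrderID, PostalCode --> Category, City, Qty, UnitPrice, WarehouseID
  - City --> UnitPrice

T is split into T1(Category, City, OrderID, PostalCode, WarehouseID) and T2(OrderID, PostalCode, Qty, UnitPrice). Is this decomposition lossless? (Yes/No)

The shared attributes are {OrderID, PostalCode} and {OrderID, PostalCode}⁺ = {Category, City, OrderID, PostalCode, Qty, UnitPrice, WarehouseID}.
T1 is contained in that closure, so T1 ∩ T2 --> T1 holds and the join is lossless.

Yes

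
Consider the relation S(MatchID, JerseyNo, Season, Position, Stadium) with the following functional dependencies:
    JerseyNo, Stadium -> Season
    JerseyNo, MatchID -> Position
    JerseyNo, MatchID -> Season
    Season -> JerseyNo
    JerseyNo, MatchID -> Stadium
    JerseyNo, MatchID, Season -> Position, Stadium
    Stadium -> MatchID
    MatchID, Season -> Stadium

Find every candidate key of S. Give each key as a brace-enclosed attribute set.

{JerseyNo, MatchID}, {JerseyNo, Stadium}, {MatchID, Season}, {Season, Stadium}

{JerseyNo, MatchID}⁺ = {JerseyNo, MatchID, Position, Season, Stadium} — all of the relation — so {JerseyNo, MatchID} is a candidate key.
{JerseyNo, Stadium}⁺ = {JerseyNo, MatchID, Position, Season, Stadium} — all of the relation — so {JerseyNo, Stadium} is a candidate key.
{MatchID, Season}⁺ = {JerseyNo, MatchID, Position, Season, Stadium} — all of the relation — so {MatchID, Season} is a candidate key.
{Season, Stadium}⁺ = {JerseyNo, MatchID, Position, Season, Stadium} — all of the relation — so {Season, Stadium} is a candidate key.
Any other superkey properly contains one of these, so there are no further candidate keys.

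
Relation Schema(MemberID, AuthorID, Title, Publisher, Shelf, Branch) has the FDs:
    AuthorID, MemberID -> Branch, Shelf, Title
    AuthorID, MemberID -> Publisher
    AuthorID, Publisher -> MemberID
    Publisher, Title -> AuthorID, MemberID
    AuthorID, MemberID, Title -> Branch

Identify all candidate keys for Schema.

{AuthorID, MemberID}⁺ = {AuthorID, Branch, MemberID, Publisher, Shelf, Title} — all of the relation — so {AuthorID, MemberID} is a candidate key.
{AuthorID, Publisher}⁺ = {AuthorID, Branch, MemberID, Publisher, Shelf, Title} — all of the relation — so {AuthorID, Publisher} is a candidate key.
{Publisher, Title}⁺ = {AuthorID, Branch, MemberID, Publisher, Shelf, Title} — all of the relation — so {Publisher, Title} is a candidate key.
Any other superkey properly contains one of these, so there are no further candidate keys.

{AuthorID, MemberID}, {AuthorID, Publisher}, {Publisher, Title}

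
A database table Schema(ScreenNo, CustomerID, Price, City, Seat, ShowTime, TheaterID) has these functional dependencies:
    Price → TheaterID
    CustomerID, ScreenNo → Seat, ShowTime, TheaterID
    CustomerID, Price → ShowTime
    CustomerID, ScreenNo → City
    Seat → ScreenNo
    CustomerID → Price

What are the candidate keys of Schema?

{CustomerID, ScreenNo}, {CustomerID, Seat}

Attributes never on any right-hand side: {CustomerID} — every candidate key must contain it.
Closure of {CustomerID, ScreenNo} is {City, CustomerID, Price, ScreenNo, Seat, ShowTime, TheaterID}, the whole schema; {CustomerID, ScreenNo} is a candidate key.
Closure of {CustomerID, Seat} is {City, CustomerID, Price, ScreenNo, Seat, ShowTime, TheaterID}, the whole schema; {CustomerID, Seat} is a candidate key.
No proper subset of any of these is a key, and no other minimal superkey exists.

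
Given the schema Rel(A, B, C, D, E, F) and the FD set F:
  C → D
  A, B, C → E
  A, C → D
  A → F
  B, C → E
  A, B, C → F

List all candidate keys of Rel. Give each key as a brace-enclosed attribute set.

No FD produces {A, B, C}, so they must be in every candidate key.
{A, B, C} is a candidate key since {A, B, C}⁺ = {A, B, C, D, E, F} covers every attribute.
Every other attribute set either contains this one or has a smaller closure.

{A, B, C}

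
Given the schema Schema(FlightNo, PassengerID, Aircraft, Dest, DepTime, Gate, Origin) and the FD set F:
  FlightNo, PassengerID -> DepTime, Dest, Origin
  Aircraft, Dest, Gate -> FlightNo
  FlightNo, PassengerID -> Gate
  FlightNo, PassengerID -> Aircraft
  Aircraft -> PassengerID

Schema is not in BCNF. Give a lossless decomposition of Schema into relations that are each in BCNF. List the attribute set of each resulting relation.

{Aircraft, DepTime, Dest, FlightNo, Gate, Origin}; {Aircraft, PassengerID}

Candidate keys of the original relation: {Aircraft, Dest, Gate}, {Aircraft, FlightNo}, {FlightNo, PassengerID}.
Within {Aircraft, DepTime, Dest, FlightNo, Gate, Origin, PassengerID}: {Aircraft}⁺ ∩ {Aircraft, DepTime, Dest, FlightNo, Gate, Origin, PassengerID} = {Aircraft, PassengerID}, not the whole set, so Aircraft -> PassengerID violates BCNF; decompose into {Aircraft, PassengerID} and {Aircraft, DepTime, Dest, FlightNo, Gate, Origin}.
{Aircraft, PassengerID} is in BCNF.
{Aircraft, DepTime, Dest, FlightNo, Gate, Origin} is in BCNF.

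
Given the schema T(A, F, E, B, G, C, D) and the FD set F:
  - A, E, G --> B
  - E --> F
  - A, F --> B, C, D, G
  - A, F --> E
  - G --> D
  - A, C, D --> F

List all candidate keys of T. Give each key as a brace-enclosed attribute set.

{A, C, D}, {A, C, G}, {A, E}, {A, F}

No FD produces {A}, so it must be in every candidate key.
Closure of {A, E} is {A, B, C, D, E, F, G}, the whole schema; {A, E} is a candidate key.
Closure of {A, F} is {A, B, C, D, E, F, G}, the whole schema; {A, F} is a candidate key.
Closure of {A, C, D} is {A, B, C, D, E, F, G}, the whole schema; {A, C, D} is a candidate key.
Closure of {A, C, G} is {A, B, C, D, E, F, G}, the whole schema; {A, C, G} is a candidate key.
These are minimal and exhaustive — every other superkey contains one of them.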